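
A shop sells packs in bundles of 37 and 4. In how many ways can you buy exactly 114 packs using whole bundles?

1

Need nonnegative integers with 37j + 4k = 114.
gcd(37, 4) = 1, and 37·(1) + 4·(-9) = 1.
So (j₀, k₀) = (114, -1026); general j = 114 + 4t, k = -1026 - 37t.
j ≥ 0 ⇒ t ≥ -28; k ≥ 0 ⇒ t ≤ -28. That's 1 value of t.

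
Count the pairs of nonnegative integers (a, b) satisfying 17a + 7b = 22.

gcd(17, 7) = 1.
By Bézout, 17×(-2) + 7×(5) = 1.
One solution: (5, -9).
General: a = 5 + 7t, b = -9 - 17t.
a ≥ 0 ⇒ t ≥ 0; b ≥ 0 ⇒ t ≤ -1. So t ∈ [0, -1]: 0 solutions.

0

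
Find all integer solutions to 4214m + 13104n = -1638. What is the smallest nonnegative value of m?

gcd(13104, 4214):
  13104 = 3×4214 + 462
  4214 = 9×462 + 56
  462 = 8×56 + 14
  56 = 4×14
so gcd(13104, 4214) = 14.
14 divides -1638, so solutions exist.
Back-substitute for Bézout coefficients:
  14 = 462 - 8×56
  ... = 4214×(-227) + 13104×(73)
Scale by -1638/14 = -117: (m₀, n₀) = (26559, -8541).
General solution: m = 26559 + 936t, n = -8541 - 301t for integer t.
m ≥ 0: smallest is 26559 mod 936 = 351 (at t = -28), with n = -113.

351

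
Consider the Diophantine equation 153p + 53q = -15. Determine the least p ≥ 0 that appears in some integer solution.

29

gcd(153, 53) = 1  (153 = 2·53 + 47, 53 = 1·47 + 6, 47 = 7·6 + 5, 6 = 1·5 + 1, 5 = 5·1).
1 divides -15, so solutions exist.
Back-substituting, 153·(-9) + 53·(26) = 1.
Scale by -15/1 = -15: (p₀, q₀) = (135, -390).
General solution: p = 135 + 53t, q = -390 - 153t for integer t.
p ≥ 0: smallest is 135 mod 53 = 29 (at t = -2), with q = -84.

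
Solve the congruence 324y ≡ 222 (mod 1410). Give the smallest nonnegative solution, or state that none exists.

153

gcd(1410, 324) = 6.
6 divides 222, so solutions exist.
By Bézout, 324×(74) + 1410×(-17) = 6.
So 324×(74) ≡ 6 (mod 1410); multiply by 37: y ≡ 2738 (mod 235).
Smallest nonnegative: y = 2738 mod 235 = 153.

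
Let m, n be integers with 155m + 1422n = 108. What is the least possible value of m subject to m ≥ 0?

1386

gcd(1422, 155):
  1422 = 9·155 + 27
  155 = 5·27 + 20
  27 = 1·20 + 7
  20 = 2·7 + 6
  7 = 1·6 + 1
  6 = 6·1
so gcd(1422, 155) = 1.
1 divides 108, so solutions exist.
Back-substitute for Bézout coefficients:
  1 = 7 - 1·6
  ... = 155·(-211) + 1422·(23)
Scale by 108/1 = 108: (m₀, n₀) = (-22788, 2484).
General solution: m = -22788 + 1422t, n = 2484 - 155t for integer t.
m ≥ 0: smallest is -22788 mod 1422 = 1386 (at t = 17), with n = -151.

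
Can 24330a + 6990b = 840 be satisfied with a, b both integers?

gcd(24330, 6990) = 30  (24330 = 3*6990 + 3360, 6990 = 2*3360 + 270, 3360 = 12*270 + 120, 270 = 2*120 + 30, 120 = 4*30).
30 divides 840, so integer solutions exist.

yes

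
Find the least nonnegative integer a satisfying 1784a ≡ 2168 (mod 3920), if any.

177

gcd(3920, 1784) = 8.
8 divides 2168, so solutions exist.
By Bézout, 1784*(167) + 3920*(-76) = 8.
So 1784*(167) ≡ 8 (mod 3920); multiply by 271: a ≡ 45257 (mod 490).
Smallest nonnegative: a = 45257 mod 490 = 177.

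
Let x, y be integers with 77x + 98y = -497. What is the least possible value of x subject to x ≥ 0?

gcd(98, 77) = 7.
7 divides -497, so solutions exist.
By Bézout, 77*(-5) + 98*(4) = 7.
Scale by -497/7 = -71: (x₀, y₀) = (355, -284).
General solution: x = 355 + 14t, y = -284 - 11t for integer t.
x ≥ 0: smallest is 355 mod 14 = 5 (at t = -25), with y = -9.

5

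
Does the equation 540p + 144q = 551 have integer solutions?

no

gcd(540, 144) = 36  (540 = 3*144 + 108, 144 = 1*108 + 36, 108 = 3*36).
36 does not divide 551 (remainder 11), so no integer solutions.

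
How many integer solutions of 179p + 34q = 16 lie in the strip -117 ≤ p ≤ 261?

11

gcd(179, 34) = 1  (179 = 5×34 + 9, 34 = 3×9 + 7, 9 = 1×7 + 2, 7 = 3×2 + 1, 2 = 2×1).
Back-substituting, 179×(-15) + 34×(79) = 1.
Scale by 16: particular solution (-240, 1264); reduce p mod 34: (32, -168).
General solution: p = 32 + 34t, q = -168 - 179t for integer t.
-117 ≤ 32 + 34t ≤ 261 gives t ∈ [-4, 6], which is 11 values.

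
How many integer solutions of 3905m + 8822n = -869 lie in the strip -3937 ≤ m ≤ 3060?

gcd(8822, 3905):
  8822 = 2·3905 + 1012
  3905 = 3·1012 + 869
  1012 = 1·869 + 143
  869 = 6·143 + 11
  143 = 13·11
so gcd(8822, 3905) = 11.
Back-substitute for Bézout coefficients:
  11 = 869 - 6·143
  ... = 3905·(61) + 8822·(-27)
Scale by -79: particular solution (-4819, 2133); reduce m mod 802: (795, -352).
General solution: m = 795 + 802t, n = -352 - 355t for integer t.
-3937 ≤ 795 + 802t ≤ 3060 gives t ∈ [-5, 2], which is 8 values.

8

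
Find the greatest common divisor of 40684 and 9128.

28

gcd(40684, 9128):
  40684 = 4*9128 + 4172
  9128 = 2*4172 + 784
  4172 = 5*784 + 252
  784 = 3*252 + 28
  252 = 9*28
so gcd(40684, 9128) = 28.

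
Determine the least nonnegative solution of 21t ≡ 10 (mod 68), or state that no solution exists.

62

gcd(68, 21) = 1  (68 = 3×21 + 5, 21 = 4×5 + 1, 5 = 5×1).
1 divides 10, so solutions exist.
Back-substituting, 21×(13) + 68×(-4) = 1.
So 21×(13) ≡ 1 (mod 68); multiply by 10: t ≡ 130 (mod 68).
Smallest nonnegative: t = 130 mod 68 = 62.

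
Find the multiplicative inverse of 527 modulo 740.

gcd(740, 527):
  740 = 1·527 + 213
  527 = 2·213 + 101
  213 = 2·101 + 11
  101 = 9·11 + 2
  11 = 5·2 + 1
  2 = 2·1
so gcd(740, 527) = 1.
Back-substitute for Bézout coefficients:
  1 = 11 - 5·2
  ... = 527·(-337) + 740·(240)
So 527·-337 ≡ 1 (mod 740), and -337 mod 740 = 403.

403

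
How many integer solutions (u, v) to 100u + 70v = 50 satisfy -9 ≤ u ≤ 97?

gcd(100, 70):
  100 = 1*70 + 30
  70 = 2*30 + 10
  30 = 3*10
so gcd(100, 70) = 10.
Back-substitute for Bézout coefficients:
  10 = 70 - 2*30
  ... = 100*(-2) + 70*(3)
Scale by 5: particular solution (-10, 15); reduce u mod 7: (4, -5).
General solution: u = 4 + 7t, v = -5 - 10t for integer t.
-9 ≤ 4 + 7t ≤ 97 gives t ∈ [-1, 13], which is 15 values.

15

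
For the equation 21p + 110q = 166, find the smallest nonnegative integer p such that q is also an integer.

gcd(110, 21):
  110 = 5·21 + 5
  21 = 4·5 + 1
  5 = 5·1
so gcd(110, 21) = 1.
1 divides 166, so solutions exist.
Back-substitute for Bézout coefficients:
  1 = 21 - 4·5
  ... = 21·(21) + 110·(-4)
Scale by 166/1 = 166: (p₀, q₀) = (3486, -664).
General solution: p = 3486 + 110t, q = -664 - 21t for integer t.
p ≥ 0: smallest is 3486 mod 110 = 76 (at t = -31), with q = -13.

76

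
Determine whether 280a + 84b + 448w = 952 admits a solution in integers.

gcd(280, 84) = 28  (280 = 3·84 + 28, 84 = 3·28).
gcd(28, 448) = 28.
28 divides 952, so integer solutions exist.

yes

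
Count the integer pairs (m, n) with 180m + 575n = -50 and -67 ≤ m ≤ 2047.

19

gcd(575, 180):
  575 = 3·180 + 35
  180 = 5·35 + 5
  35 = 7·5
so gcd(575, 180) = 5.
Back-substitute for Bézout coefficients:
  5 = 180 - 5·35
  ... = 180·(16) + 575·(-5)
Scale by -10: particular solution (-160, 50); reduce m mod 115: (70, -22).
General solution: m = 70 + 115t, n = -22 - 36t for integer t.
-67 ≤ 70 + 115t ≤ 2047 gives t ∈ [-1, 17], which is 19 values.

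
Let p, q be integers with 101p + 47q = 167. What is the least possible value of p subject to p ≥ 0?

gcd(101, 47):
  101 = 2*47 + 7
  47 = 6*7 + 5
  7 = 1*5 + 2
  5 = 2*2 + 1
  2 = 2*1
so gcd(101, 47) = 1.
1 divides 167, so solutions exist.
Back-substitute for Bézout coefficients:
  1 = 5 - 2*2
  ... = 101*(-20) + 47*(43)
Scale by 167/1 = 167: (p₀, q₀) = (-3340, 7181).
General solution: p = -3340 + 47t, q = 7181 - 101t for integer t.
p ≥ 0: smallest is -3340 mod 47 = 44 (at t = 72), with q = -91.

44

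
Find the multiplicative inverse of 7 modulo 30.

13

gcd(30, 7) = 1.
By Bézout, 7×(13) + 30×(-3) = 1.
So 7×13 ≡ 1 (mod 30), and 13 mod 30 = 13.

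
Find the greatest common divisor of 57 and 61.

gcd(61, 57) = 1  (61 = 1×57 + 4, 57 = 14×4 + 1, 4 = 4×1).

1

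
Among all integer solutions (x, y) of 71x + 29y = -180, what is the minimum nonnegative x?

gcd(71, 29) = 1.
1 divides -180, so solutions exist.
By Bézout, 71×(9) + 29×(-22) = 1.
Scale by -180/1 = -180: (x₀, y₀) = (-1620, 3960).
General solution: x = -1620 + 29t, y = 3960 - 71t for integer t.
x ≥ 0: smallest is -1620 mod 29 = 4 (at t = 56), with y = -16.

4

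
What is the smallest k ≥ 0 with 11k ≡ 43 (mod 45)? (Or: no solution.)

8

gcd(45, 11):
  45 = 4*11 + 1
  11 = 11*1
so gcd(45, 11) = 1.
1 divides 43, so solutions exist.
Back-substitute for Bézout coefficients:
  1 = 45 - 4*11
  ... = 11*(-4) + 45*(1)
So 11*(-4) ≡ 1 (mod 45); multiply by 43: k ≡ -172 (mod 45).
Smallest nonnegative: k = -172 mod 45 = 8.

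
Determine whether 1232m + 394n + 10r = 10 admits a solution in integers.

yes

gcd(1232, 394):
  1232 = 3×394 + 50
  394 = 7×50 + 44
  50 = 1×44 + 6
  44 = 7×6 + 2
  6 = 3×2
so gcd(1232, 394) = 2.
gcd(2, 10) = 2.
2 divides 10, so integer solutions exist.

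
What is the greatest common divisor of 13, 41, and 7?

1

gcd(41, 13):
  41 = 3×13 + 2
  13 = 6×2 + 1
  2 = 2×1
so gcd(41, 13) = 1.
gcd(1, 7) = 1.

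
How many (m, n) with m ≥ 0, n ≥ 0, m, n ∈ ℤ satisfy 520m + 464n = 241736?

gcd(520, 464):
  520 = 1×464 + 56
  464 = 8×56 + 16
  56 = 3×16 + 8
  16 = 2×8
so gcd(520, 464) = 8.
Back-substitute for Bézout coefficients:
  8 = 56 - 3×16
  ... = 520×(25) + 464×(-28)
Scale by 30217: one solution is (755425, -846076). Reduce m mod 58: (33, 484).
General: m = 33 + 58t, n = 484 - 65t.
m ≥ 0 ⇒ t ≥ 0; n ≥ 0 ⇒ t ≤ 7. So t ∈ [0, 7]: 8 solutions.

8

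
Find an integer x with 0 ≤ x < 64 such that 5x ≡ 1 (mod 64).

13

gcd(64, 5) = 1.
By Bézout, 5*(13) + 64*(-1) = 1.
So 5*13 ≡ 1 (mod 64), and 13 mod 64 = 13.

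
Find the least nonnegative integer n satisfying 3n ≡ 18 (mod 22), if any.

gcd(22, 3):
  22 = 7×3 + 1
  3 = 3×1
so gcd(22, 3) = 1.
1 divides 18, so solutions exist.
Back-substitute for Bézout coefficients:
  1 = 22 - 7×3
  ... = 3×(-7) + 22×(1)
So 3×(-7) ≡ 1 (mod 22); multiply by 18: n ≡ -126 (mod 22).
Smallest nonnegative: n = -126 mod 22 = 6.

6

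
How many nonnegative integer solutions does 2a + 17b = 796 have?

24

gcd(17, 2) = 1  (17 = 8×2 + 1, 2 = 2×1).
Back-substituting, 2×(-8) + 17×(1) = 1.
Scale by 796: one solution is (-6368, 796). Reduce a mod 17: (7, 46).
General: a = 7 + 17t, b = 46 - 2t.
a ≥ 0 ⇒ t ≥ 0; b ≥ 0 ⇒ t ≤ 23. So t ∈ [0, 23]: 24 solutions.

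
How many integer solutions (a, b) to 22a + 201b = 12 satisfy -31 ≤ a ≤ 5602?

28

gcd(201, 22) = 1  (201 = 9×22 + 3, 22 = 7×3 + 1, 3 = 3×1).
Back-substituting, 22×(64) + 201×(-7) = 1.
Scale by 12: particular solution (768, -84); reduce a mod 201: (165, -18).
General solution: a = 165 + 201t, b = -18 - 22t for integer t.
-31 ≤ 165 + 201t ≤ 5602 gives t ∈ [0, 27], which is 28 values.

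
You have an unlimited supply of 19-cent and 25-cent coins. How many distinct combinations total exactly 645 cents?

2

Need nonnegative integers with 19j + 25k = 645.
gcd(19, 25) = 1, and 19·(4) + 25·(-3) = 1.
So (j₀, k₀) = (2580, -1935); general j = 2580 + 25t, k = -1935 - 19t.
j ≥ 0 ⇒ t ≥ -103; k ≥ 0 ⇒ t ≤ -102. That's 2 values of t.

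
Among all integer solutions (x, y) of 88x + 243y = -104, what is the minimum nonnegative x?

gcd(243, 88) = 1  (243 = 2*88 + 67, 88 = 1*67 + 21, 67 = 3*21 + 4, 21 = 5*4 + 1, 4 = 4*1).
1 divides -104, so solutions exist.
Back-substituting, 88*(58) + 243*(-21) = 1.
Scale by -104/1 = -104: (x₀, y₀) = (-6032, 2184).
General solution: x = -6032 + 243t, y = 2184 - 88t for integer t.
x ≥ 0: smallest is -6032 mod 243 = 43 (at t = 25), with y = -16.

43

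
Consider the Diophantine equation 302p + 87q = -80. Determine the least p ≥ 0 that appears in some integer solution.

32

gcd(302, 87):
  302 = 3×87 + 41
  87 = 2×41 + 5
  41 = 8×5 + 1
  5 = 5×1
so gcd(302, 87) = 1.
1 divides -80, so solutions exist.
Back-substitute for Bézout coefficients:
  1 = 41 - 8×5
  ... = 302×(17) + 87×(-59)
Scale by -80/1 = -80: (p₀, q₀) = (-1360, 4720).
General solution: p = -1360 + 87t, q = 4720 - 302t for integer t.
p ≥ 0: smallest is -1360 mod 87 = 32 (at t = 16), with q = -112.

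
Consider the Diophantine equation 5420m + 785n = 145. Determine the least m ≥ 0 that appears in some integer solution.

gcd(5420, 785) = 5  (5420 = 6·785 + 710, 785 = 1·710 + 75, 710 = 9·75 + 35, 75 = 2·35 + 5, 35 = 7·5).
5 divides 145, so solutions exist.
Back-substituting, 5420·(-21) + 785·(145) = 5.
Scale by 145/5 = 29: (m₀, n₀) = (-609, 4205).
General solution: m = -609 + 157t, n = 4205 - 1084t for integer t.
m ≥ 0: smallest is -609 mod 157 = 19 (at t = 4), with n = -131.

19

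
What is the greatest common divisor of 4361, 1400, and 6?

gcd(4361, 1400):
  4361 = 3*1400 + 161
  1400 = 8*161 + 112
  161 = 1*112 + 49
  112 = 2*49 + 14
  49 = 3*14 + 7
  14 = 2*7
so gcd(4361, 1400) = 7.
gcd(7, 6) = 1.

1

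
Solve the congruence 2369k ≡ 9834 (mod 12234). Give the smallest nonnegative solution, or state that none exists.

gcd(12234, 2369) = 1  (12234 = 5*2369 + 389, 2369 = 6*389 + 35, 389 = 11*35 + 4, 35 = 8*4 + 3, 4 = 1*3 + 1, 3 = 3*1).
1 divides 9834, so solutions exist.
Back-substituting, 2369*(-3145) + 12234*(609) = 1.
So 2369*(-3145) ≡ 1 (mod 12234); multiply by 9834: k ≡ -30927930 (mod 12234).
Smallest nonnegative: k = -30927930 mod 12234 = 11856.

11856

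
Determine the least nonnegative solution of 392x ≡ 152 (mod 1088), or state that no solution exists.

gcd(1088, 392):
  1088 = 2*392 + 304
  392 = 1*304 + 88
  304 = 3*88 + 40
  88 = 2*40 + 8
  40 = 5*8
so gcd(1088, 392) = 8.
8 divides 152, so solutions exist.
Back-substitute for Bézout coefficients:
  8 = 88 - 2*40
  ... = 392*(25) + 1088*(-9)
So 392*(25) ≡ 8 (mod 1088); multiply by 19: x ≡ 475 (mod 136).
Smallest nonnegative: x = 475 mod 136 = 67.

67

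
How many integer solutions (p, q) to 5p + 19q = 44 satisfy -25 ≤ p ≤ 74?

5

gcd(19, 5) = 1  (19 = 3·5 + 4, 5 = 1·4 + 1, 4 = 4·1).
Back-substituting, 5·(4) + 19·(-1) = 1.
Scale by 44: particular solution (176, -44); reduce p mod 19: (5, 1).
General solution: p = 5 + 19t, q = 1 - 5t for integer t.
-25 ≤ 5 + 19t ≤ 74 gives t ∈ [-1, 3], which is 5 values.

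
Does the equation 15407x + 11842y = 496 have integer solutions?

yes

gcd(15407, 11842):
  15407 = 1·11842 + 3565
  11842 = 3·3565 + 1147
  3565 = 3·1147 + 124
  1147 = 9·124 + 31
  124 = 4·31
so gcd(15407, 11842) = 31.
31 divides 496, so integer solutions exist.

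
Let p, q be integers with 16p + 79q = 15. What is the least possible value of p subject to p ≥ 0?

gcd(79, 16):
  79 = 4*16 + 15
  16 = 1*15 + 1
  15 = 15*1
so gcd(79, 16) = 1.
1 divides 15, so solutions exist.
Back-substitute for Bézout coefficients:
  1 = 16 - 1*15
  ... = 16*(5) + 79*(-1)
Scale by 15/1 = 15: (p₀, q₀) = (75, -15).
General solution: p = 75 + 79t, q = -15 - 16t for integer t.
p ≥ 0: smallest is 75 mod 79 = 75 (at t = 0), with q = -15.

75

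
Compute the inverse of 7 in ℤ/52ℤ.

gcd(52, 7) = 1.
By Bézout, 7*(15) + 52*(-2) = 1.
So 7*15 ≡ 1 (mod 52), and 15 mod 52 = 15.

15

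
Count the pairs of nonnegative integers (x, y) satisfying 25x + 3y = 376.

5

gcd(25, 3) = 1.
By Bézout, 25×(1) + 3×(-8) = 1.
One solution: (1, 117).
General: x = 1 + 3t, y = 117 - 25t.
x ≥ 0 ⇒ t ≥ 0; y ≥ 0 ⇒ t ≤ 4. So t ∈ [0, 4]: 5 solutions.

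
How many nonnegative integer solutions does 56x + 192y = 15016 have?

gcd(192, 56) = 8.
By Bézout, 56·(7) + 192·(-2) = 8.
One solution: (11, 75).
General: x = 11 + 24t, y = 75 - 7t.
x ≥ 0 ⇒ t ≥ 0; y ≥ 0 ⇒ t ≤ 10. So t ∈ [0, 10]: 11 solutions.

11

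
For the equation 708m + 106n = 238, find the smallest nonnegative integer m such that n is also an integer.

46

gcd(708, 106) = 2  (708 = 6×106 + 72, 106 = 1×72 + 34, 72 = 2×34 + 4, 34 = 8×4 + 2, 4 = 2×2).
2 divides 238, so solutions exist.
Back-substituting, 708×(-25) + 106×(167) = 2.
Scale by 238/2 = 119: (m₀, n₀) = (-2975, 19873).
General solution: m = -2975 + 53t, n = 19873 - 354t for integer t.
m ≥ 0: smallest is -2975 mod 53 = 46 (at t = 57), with n = -305.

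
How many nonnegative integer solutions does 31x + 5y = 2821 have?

gcd(31, 5):
  31 = 6×5 + 1
  5 = 5×1
so gcd(31, 5) = 1.
Back-substitute for Bézout coefficients:
  1 = 31 - 6×5
  ... = 31×(1) + 5×(-6)
Scale by 2821: one solution is (2821, -16926). Reduce x mod 5: (1, 558).
General: x = 1 + 5t, y = 558 - 31t.
x ≥ 0 ⇒ t ≥ 0; y ≥ 0 ⇒ t ≤ 18. So t ∈ [0, 18]: 19 solutions.

19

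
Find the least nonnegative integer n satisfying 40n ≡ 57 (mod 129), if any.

gcd(129, 40):
  129 = 3·40 + 9
  40 = 4·9 + 4
  9 = 2·4 + 1
  4 = 4·1
so gcd(129, 40) = 1.
1 divides 57, so solutions exist.
Back-substitute for Bézout coefficients:
  1 = 9 - 2·4
  ... = 40·(-29) + 129·(9)
So 40·(-29) ≡ 1 (mod 129); multiply by 57: n ≡ -1653 (mod 129).
Smallest nonnegative: n = -1653 mod 129 = 24.

24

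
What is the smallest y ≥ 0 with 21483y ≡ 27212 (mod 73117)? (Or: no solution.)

no solution

gcd(73117, 21483):
  73117 = 3·21483 + 8668
  21483 = 2·8668 + 4147
  8668 = 2·4147 + 374
  4147 = 11·374 + 33
  374 = 11·33 + 11
  33 = 3·11
so gcd(73117, 21483) = 11.
11 does not divide 27212, so the congruence has no solution.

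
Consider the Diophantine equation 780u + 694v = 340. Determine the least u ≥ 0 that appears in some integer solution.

gcd(780, 694):
  780 = 1·694 + 86
  694 = 8·86 + 6
  86 = 14·6 + 2
  6 = 3·2
so gcd(780, 694) = 2.
2 divides 340, so solutions exist.
Back-substitute for Bézout coefficients:
  2 = 86 - 14·6
  ... = 780·(113) + 694·(-127)
Scale by 340/2 = 170: (u₀, v₀) = (19210, -21590).
General solution: u = 19210 + 347t, v = -21590 - 390t for integer t.
u ≥ 0: smallest is 19210 mod 347 = 125 (at t = -55), with v = -140.

125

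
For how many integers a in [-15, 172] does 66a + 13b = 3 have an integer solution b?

gcd(66, 13) = 1  (66 = 5*13 + 1, 13 = 13*1).
Back-substituting, 66*(1) + 13*(-5) = 1.
Scale by 3: particular solution (3, -15); reduce a mod 13: (3, -15).
General solution: a = 3 + 13t, b = -15 - 66t for integer t.
-15 ≤ 3 + 13t ≤ 172 gives t ∈ [-1, 13], which is 15 values.

15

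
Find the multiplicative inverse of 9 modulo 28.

gcd(28, 9) = 1  (28 = 3·9 + 1, 9 = 9·1).
Back-substituting, 9·(-3) + 28·(1) = 1.
So 9·-3 ≡ 1 (mod 28), and -3 mod 28 = 25.

25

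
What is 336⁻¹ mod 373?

252

gcd(373, 336):
  373 = 1×336 + 37
  336 = 9×37 + 3
  37 = 12×3 + 1
  3 = 3×1
so gcd(373, 336) = 1.
Back-substitute for Bézout coefficients:
  1 = 37 - 12×3
  ... = 336×(-121) + 373×(109)
So 336×-121 ≡ 1 (mod 373), and -121 mod 373 = 252.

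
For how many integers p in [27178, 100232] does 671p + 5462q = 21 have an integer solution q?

13

gcd(5462, 671) = 1.
By Bézout, 671·(1685) + 5462·(-207) = 1.
Particular solution: (2613, -321).
General solution: p = 2613 + 5462t, q = -321 - 671t for integer t.
27178 ≤ 2613 + 5462t ≤ 100232 gives t ∈ [5, 17], which is 13 values.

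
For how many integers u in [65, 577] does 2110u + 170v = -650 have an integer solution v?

gcd(2110, 170) = 10.
By Bézout, 2110×(5) + 170×(-62) = 10.
Particular solution: (15, -190).
General solution: u = 15 + 17t, v = -190 - 211t for integer t.
65 ≤ 15 + 17t ≤ 577 gives t ∈ [3, 33], which is 31 values.

31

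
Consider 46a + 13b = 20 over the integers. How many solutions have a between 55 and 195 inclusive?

10

gcd(46, 13) = 1  (46 = 3·13 + 7, 13 = 1·7 + 6, 7 = 1·6 + 1, 6 = 6·1).
Back-substituting, 46·(2) + 13·(-7) = 1.
Scale by 20: particular solution (40, -140); reduce a mod 13: (1, -2).
General solution: a = 1 + 13t, b = -2 - 46t for integer t.
55 ≤ 1 + 13t ≤ 195 gives t ∈ [5, 14], which is 10 values.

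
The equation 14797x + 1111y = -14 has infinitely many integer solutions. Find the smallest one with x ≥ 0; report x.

477

gcd(14797, 1111) = 1.
1 divides -14, so solutions exist.
By Bézout, 14797·(204) + 1111·(-2717) = 1.
Scale by -14/1 = -14: (x₀, y₀) = (-2856, 38038).
General solution: x = -2856 + 1111t, y = 38038 - 14797t for integer t.
x ≥ 0: smallest is -2856 mod 1111 = 477 (at t = 3), with y = -6353.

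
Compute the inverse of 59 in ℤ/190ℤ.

gcd(190, 59):
  190 = 3×59 + 13
  59 = 4×13 + 7
  13 = 1×7 + 6
  7 = 1×6 + 1
  6 = 6×1
so gcd(190, 59) = 1.
Back-substitute for Bézout coefficients:
  1 = 7 - 1×6
  ... = 59×(29) + 190×(-9)
So 59×29 ≡ 1 (mod 190), and 29 mod 190 = 29.

29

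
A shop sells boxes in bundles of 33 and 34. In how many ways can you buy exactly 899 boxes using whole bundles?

1

Need nonnegative integers with 33j + 34k = 899.
gcd(33, 34) = 1, and 33·(-1) + 34·(1) = 1.
So (j₀, k₀) = (-899, 899); general j = -899 + 34t, k = 899 - 33t.
j ≥ 0 ⇒ t ≥ 27; k ≥ 0 ⇒ t ≤ 27. That's 1 value of t.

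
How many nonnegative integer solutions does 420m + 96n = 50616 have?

15

gcd(420, 96) = 12  (420 = 4*96 + 36, 96 = 2*36 + 24, 36 = 1*24 + 12, 24 = 2*12).
Back-substituting, 420*(3) + 96*(-13) = 12.
Scale by 4218: one solution is (12654, -54834). Reduce m mod 8: (6, 501).
General: m = 6 + 8t, n = 501 - 35t.
m ≥ 0 ⇒ t ≥ 0; n ≥ 0 ⇒ t ≤ 14. So t ∈ [0, 14]: 15 solutions.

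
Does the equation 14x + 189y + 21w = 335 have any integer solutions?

gcd(189, 14):
  189 = 13*14 + 7
  14 = 2*7
so gcd(189, 14) = 7.
gcd(7, 21) = 7.
7 does not divide 335 (remainder 6), so no integer solutions.

no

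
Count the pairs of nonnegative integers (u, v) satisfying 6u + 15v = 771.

gcd(15, 6) = 3  (15 = 2·6 + 3, 6 = 2·3).
Back-substituting, 6·(-2) + 15·(1) = 3.
Scale by 257: one solution is (-514, 257). Reduce u mod 5: (1, 51).
General: u = 1 + 5t, v = 51 - 2t.
u ≥ 0 ⇒ t ≥ 0; v ≥ 0 ⇒ t ≤ 25. So t ∈ [0, 25]: 26 solutions.

26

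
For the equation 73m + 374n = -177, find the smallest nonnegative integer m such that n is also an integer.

223

gcd(374, 73) = 1.
1 divides -177, so solutions exist.
By Bézout, 73·(41) + 374·(-8) = 1.
Scale by -177/1 = -177: (m₀, n₀) = (-7257, 1416).
General solution: m = -7257 + 374t, n = 1416 - 73t for integer t.
m ≥ 0: smallest is -7257 mod 374 = 223 (at t = 20), with n = -44.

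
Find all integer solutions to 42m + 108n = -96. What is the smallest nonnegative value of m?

gcd(108, 42) = 6.
6 divides -96, so solutions exist.
By Bézout, 42×(-5) + 108×(2) = 6.
Scale by -96/6 = -16: (m₀, n₀) = (80, -32).
General solution: m = 80 + 18t, n = -32 - 7t for integer t.
m ≥ 0: smallest is 80 mod 18 = 8 (at t = -4), with n = -4.

8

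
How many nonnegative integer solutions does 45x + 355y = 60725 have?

gcd(355, 45) = 5  (355 = 7×45 + 40, 45 = 1×40 + 5, 40 = 8×5).
Back-substituting, 45×(8) + 355×(-1) = 5.
Scale by 12145: one solution is (97160, -12145). Reduce x mod 71: (32, 167).
General: x = 32 + 71t, y = 167 - 9t.
x ≥ 0 ⇒ t ≥ 0; y ≥ 0 ⇒ t ≤ 18. So t ∈ [0, 18]: 19 solutions.

19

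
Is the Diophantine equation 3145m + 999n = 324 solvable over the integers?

gcd(3145, 999) = 37  (3145 = 3*999 + 148, 999 = 6*148 + 111, 148 = 1*111 + 37, 111 = 3*37).
37 does not divide 324 (remainder 28), so no integer solutions.

no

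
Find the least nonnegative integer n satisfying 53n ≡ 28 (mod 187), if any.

gcd(187, 53):
  187 = 3·53 + 28
  53 = 1·28 + 25
  28 = 1·25 + 3
  25 = 8·3 + 1
  3 = 3·1
so gcd(187, 53) = 1.
1 divides 28, so solutions exist.
Back-substitute for Bézout coefficients:
  1 = 25 - 8·3
  ... = 53·(60) + 187·(-17)
So 53·(60) ≡ 1 (mod 187); multiply by 28: n ≡ 1680 (mod 187).
Smallest nonnegative: n = 1680 mod 187 = 184.

184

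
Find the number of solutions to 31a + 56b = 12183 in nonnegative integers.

8

gcd(56, 31) = 1.
By Bézout, 31·(-9) + 56·(5) = 1.
One solution: (1, 217).
General: a = 1 + 56t, b = 217 - 31t.
a ≥ 0 ⇒ t ≥ 0; b ≥ 0 ⇒ t ≤ 7. So t ∈ [0, 7]: 8 solutions.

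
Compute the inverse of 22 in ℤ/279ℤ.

241

gcd(279, 22):
  279 = 12×22 + 15
  22 = 1×15 + 7
  15 = 2×7 + 1
  7 = 7×1
so gcd(279, 22) = 1.
Back-substitute for Bézout coefficients:
  1 = 15 - 2×7
  ... = 22×(-38) + 279×(3)
So 22×-38 ≡ 1 (mod 279), and -38 mod 279 = 241.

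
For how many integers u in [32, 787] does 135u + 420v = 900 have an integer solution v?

27

gcd(420, 135) = 15  (420 = 3*135 + 15, 135 = 9*15).
Back-substituting, 135*(-3) + 420*(1) = 15.
Scale by 60: particular solution (-180, 60); reduce u mod 28: (16, -3).
General solution: u = 16 + 28t, v = -3 - 9t for integer t.
32 ≤ 16 + 28t ≤ 787 gives t ∈ [1, 27], which is 27 values.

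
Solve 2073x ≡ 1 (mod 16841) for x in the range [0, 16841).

7929

gcd(16841, 2073) = 1.
By Bézout, 2073×(7929) + 16841×(-976) = 1.
So 2073×7929 ≡ 1 (mod 16841), and 7929 mod 16841 = 7929.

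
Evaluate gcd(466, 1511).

gcd(1511, 466):
  1511 = 3×466 + 113
  466 = 4×113 + 14
  113 = 8×14 + 1
  14 = 14×1
so gcd(1511, 466) = 1.

1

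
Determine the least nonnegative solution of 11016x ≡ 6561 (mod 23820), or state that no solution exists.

no solution

gcd(23820, 11016):
  23820 = 2*11016 + 1788
  11016 = 6*1788 + 288
  1788 = 6*288 + 60
  288 = 4*60 + 48
  60 = 1*48 + 12
  48 = 4*12
so gcd(23820, 11016) = 12.
12 does not divide 6561, so the congruence has no solution.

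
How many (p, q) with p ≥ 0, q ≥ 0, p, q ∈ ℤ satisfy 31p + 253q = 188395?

24

gcd(253, 31):
  253 = 8×31 + 5
  31 = 6×5 + 1
  5 = 5×1
so gcd(253, 31) = 1.
Back-substitute for Bézout coefficients:
  1 = 31 - 6×5
  ... = 31×(49) + 253×(-6)
Scale by 188395: one solution is (9231355, -1130370). Reduce p mod 253: (144, 727).
General: p = 144 + 253t, q = 727 - 31t.
p ≥ 0 ⇒ t ≥ 0; q ≥ 0 ⇒ t ≤ 23. So t ∈ [0, 23]: 24 solutions.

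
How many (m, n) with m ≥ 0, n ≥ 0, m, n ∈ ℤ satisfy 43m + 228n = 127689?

13

gcd(228, 43) = 1.
By Bézout, 43·(-53) + 228·(10) = 1.
One solution: (207, 521).
General: m = 207 + 228t, n = 521 - 43t.
m ≥ 0 ⇒ t ≥ 0; n ≥ 0 ⇒ t ≤ 12. So t ∈ [0, 12]: 13 solutions.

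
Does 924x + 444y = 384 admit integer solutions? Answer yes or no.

yes

gcd(924, 444) = 12  (924 = 2·444 + 36, 444 = 12·36 + 12, 36 = 3·12).
12 divides 384, so integer solutions exist.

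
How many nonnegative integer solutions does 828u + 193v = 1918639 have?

12

gcd(828, 193):
  828 = 4×193 + 56
  193 = 3×56 + 25
  56 = 2×25 + 6
  25 = 4×6 + 1
  6 = 6×1
so gcd(828, 193) = 1.
Back-substitute for Bézout coefficients:
  1 = 25 - 4×6
  ... = 828×(-31) + 193×(133)
Scale by 1918639: one solution is (-59477809, 255178987). Reduce u mod 193: (159, 9259).
General: u = 159 + 193t, v = 9259 - 828t.
u ≥ 0 ⇒ t ≥ 0; v ≥ 0 ⇒ t ≤ 11. So t ∈ [0, 11]: 12 solutions.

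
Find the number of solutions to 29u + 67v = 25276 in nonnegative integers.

13

gcd(67, 29) = 1.
By Bézout, 29*(-30) + 67*(13) = 1.
One solution: (26, 366).
General: u = 26 + 67t, v = 366 - 29t.
u ≥ 0 ⇒ t ≥ 0; v ≥ 0 ⇒ t ≤ 12. So t ∈ [0, 12]: 13 solutions.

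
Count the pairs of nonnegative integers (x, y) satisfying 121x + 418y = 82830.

18

gcd(418, 121) = 11  (418 = 3×121 + 55, 121 = 2×55 + 11, 55 = 5×11).
Back-substituting, 121×(7) + 418×(-2) = 11.
Scale by 7530: one solution is (52710, -15060). Reduce x mod 38: (4, 197).
General: x = 4 + 38t, y = 197 - 11t.
x ≥ 0 ⇒ t ≥ 0; y ≥ 0 ⇒ t ≤ 17. So t ∈ [0, 17]: 18 solutions.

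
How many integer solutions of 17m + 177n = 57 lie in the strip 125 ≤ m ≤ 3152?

17

gcd(177, 17) = 1.
By Bézout, 17·(-52) + 177·(5) = 1.
Particular solution: (45, -4).
General solution: m = 45 + 177t, n = -4 - 17t for integer t.
125 ≤ 45 + 177t ≤ 3152 gives t ∈ [1, 17], which is 17 values.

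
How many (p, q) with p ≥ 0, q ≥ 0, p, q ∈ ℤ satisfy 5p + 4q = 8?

gcd(5, 4):
  5 = 1·4 + 1
  4 = 4·1
so gcd(5, 4) = 1.
Back-substitute for Bézout coefficients:
  1 = 5 - 1·4
  ... = 5·(1) + 4·(-1)
Scale by 8: one solution is (8, -8). Reduce p mod 4: (0, 2).
General: p = 0 + 4t, q = 2 - 5t.
p ≥ 0 ⇒ t ≥ 0; q ≥ 0 ⇒ t ≤ 0. So t ∈ [0, 0]: 1 solution.

1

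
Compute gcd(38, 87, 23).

gcd(87, 38) = 1  (87 = 2·38 + 11, 38 = 3·11 + 5, 11 = 2·5 + 1, 5 = 5·1).
gcd(1, 23) = 1.

1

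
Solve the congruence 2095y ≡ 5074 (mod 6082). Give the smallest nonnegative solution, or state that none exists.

824

gcd(6082, 2095) = 1.
1 divides 5074, so solutions exist.
By Bézout, 2095*(-749) + 6082*(258) = 1.
So 2095*(-749) ≡ 1 (mod 6082); multiply by 5074: y ≡ -3800426 (mod 6082).
Smallest nonnegative: y = -3800426 mod 6082 = 824.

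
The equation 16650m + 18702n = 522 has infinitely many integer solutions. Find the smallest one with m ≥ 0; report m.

100

gcd(18702, 16650):
  18702 = 1*16650 + 2052
  16650 = 8*2052 + 234
  2052 = 8*234 + 180
  234 = 1*180 + 54
  180 = 3*54 + 18
  54 = 3*18
so gcd(18702, 16650) = 18.
18 divides 522, so solutions exist.
Back-substitute for Bézout coefficients:
  18 = 180 - 3*54
  ... = 16650*(-319) + 18702*(284)
Scale by 522/18 = 29: (m₀, n₀) = (-9251, 8236).
General solution: m = -9251 + 1039t, n = 8236 - 925t for integer t.
m ≥ 0: smallest is -9251 mod 1039 = 100 (at t = 9), with n = -89.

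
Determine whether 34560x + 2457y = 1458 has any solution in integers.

yes

gcd(34560, 2457) = 27.
27 divides 1458, so integer solutions exist.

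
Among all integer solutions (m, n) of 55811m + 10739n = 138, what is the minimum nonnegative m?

3035

gcd(55811, 10739) = 1.
1 divides 138, so solutions exist.
By Bézout, 55811·(878) + 10739·(-4563) = 1.
Scale by 138/1 = 138: (m₀, n₀) = (121164, -629694).
General solution: m = 121164 + 10739t, n = -629694 - 55811t for integer t.
m ≥ 0: smallest is 121164 mod 10739 = 3035 (at t = -11), with n = -15773.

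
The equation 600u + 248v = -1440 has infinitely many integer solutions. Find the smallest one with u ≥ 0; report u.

gcd(600, 248) = 8  (600 = 2·248 + 104, 248 = 2·104 + 40, 104 = 2·40 + 24, 40 = 1·24 + 16, 24 = 1·16 + 8, 16 = 2·8).
8 divides -1440, so solutions exist.
Back-substituting, 600·(12) + 248·(-29) = 8.
Scale by -1440/8 = -180: (u₀, v₀) = (-2160, 5220).
General solution: u = -2160 + 31t, v = 5220 - 75t for integer t.
u ≥ 0: smallest is -2160 mod 31 = 10 (at t = 70), with v = -30.

10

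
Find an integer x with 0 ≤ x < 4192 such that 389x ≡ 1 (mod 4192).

3373

gcd(4192, 389) = 1  (4192 = 10*389 + 302, 389 = 1*302 + 87, 302 = 3*87 + 41, 87 = 2*41 + 5, 41 = 8*5 + 1, 5 = 5*1).
Back-substituting, 389*(-819) + 4192*(76) = 1.
So 389*-819 ≡ 1 (mod 4192), and -819 mod 4192 = 3373.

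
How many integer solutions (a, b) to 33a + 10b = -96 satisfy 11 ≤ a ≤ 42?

3

gcd(33, 10) = 1.
By Bézout, 33×(-3) + 10×(10) = 1.
Particular solution: (8, -36).
General solution: a = 8 + 10t, b = -36 - 33t for integer t.
11 ≤ 8 + 10t ≤ 42 gives t ∈ [1, 3], which is 3 values.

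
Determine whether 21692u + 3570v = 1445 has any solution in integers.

gcd(21692, 3570) = 34  (21692 = 6×3570 + 272, 3570 = 13×272 + 34, 272 = 8×34).
34 does not divide 1445 (remainder 17), so no integer solutions.

no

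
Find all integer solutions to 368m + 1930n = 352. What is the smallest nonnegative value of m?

gcd(1930, 368):
  1930 = 5×368 + 90
  368 = 4×90 + 8
  90 = 11×8 + 2
  8 = 4×2
so gcd(1930, 368) = 2.
2 divides 352, so solutions exist.
Back-substitute for Bézout coefficients:
  2 = 90 - 11×8
  ... = 368×(-236) + 1930×(45)
Scale by 352/2 = 176: (m₀, n₀) = (-41536, 7920).
General solution: m = -41536 + 965t, n = 7920 - 184t for integer t.
m ≥ 0: smallest is -41536 mod 965 = 924 (at t = 44), with n = -176.

924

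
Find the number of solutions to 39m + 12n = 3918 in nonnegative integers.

25

gcd(39, 12) = 3  (39 = 3*12 + 3, 12 = 4*3).
Back-substituting, 39*(1) + 12*(-3) = 3.
Scale by 1306: one solution is (1306, -3918). Reduce m mod 4: (2, 320).
General: m = 2 + 4t, n = 320 - 13t.
m ≥ 0 ⇒ t ≥ 0; n ≥ 0 ⇒ t ≤ 24. So t ∈ [0, 24]: 25 solutions.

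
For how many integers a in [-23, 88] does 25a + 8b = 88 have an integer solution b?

14

gcd(25, 8) = 1.
By Bézout, 25×(1) + 8×(-3) = 1.
Particular solution: (0, 11).
General solution: a = 0 + 8t, b = 11 - 25t for integer t.
-23 ≤ 0 + 8t ≤ 88 gives t ∈ [-2, 11], which is 14 values.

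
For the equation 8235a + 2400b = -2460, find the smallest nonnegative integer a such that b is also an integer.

gcd(8235, 2400):
  8235 = 3*2400 + 1035
  2400 = 2*1035 + 330
  1035 = 3*330 + 45
  330 = 7*45 + 15
  45 = 3*15
so gcd(8235, 2400) = 15.
15 divides -2460, so solutions exist.
Back-substitute for Bézout coefficients:
  15 = 330 - 7*45
  ... = 8235*(-51) + 2400*(175)
Scale by -2460/15 = -164: (a₀, b₀) = (8364, -28700).
General solution: a = 8364 + 160t, b = -28700 - 549t for integer t.
a ≥ 0: smallest is 8364 mod 160 = 44 (at t = -52), with b = -152.

44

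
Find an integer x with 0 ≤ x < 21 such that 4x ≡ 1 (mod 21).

16

gcd(21, 4):
  21 = 5·4 + 1
  4 = 4·1
so gcd(21, 4) = 1.
Back-substitute for Bézout coefficients:
  1 = 21 - 5·4
  ... = 4·(-5) + 21·(1)
So 4·-5 ≡ 1 (mod 21), and -5 mod 21 = 16.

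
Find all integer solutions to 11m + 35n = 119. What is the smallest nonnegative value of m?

gcd(35, 11):
  35 = 3×11 + 2
  11 = 5×2 + 1
  2 = 2×1
so gcd(35, 11) = 1.
1 divides 119, so solutions exist.
Back-substitute for Bézout coefficients:
  1 = 11 - 5×2
  ... = 11×(16) + 35×(-5)
Scale by 119/1 = 119: (m₀, n₀) = (1904, -595).
General solution: m = 1904 + 35t, n = -595 - 11t for integer t.
m ≥ 0: smallest is 1904 mod 35 = 14 (at t = -54), with n = -1.

14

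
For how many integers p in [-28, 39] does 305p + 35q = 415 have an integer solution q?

10

gcd(305, 35):
  305 = 8×35 + 25
  35 = 1×25 + 10
  25 = 2×10 + 5
  10 = 2×5
so gcd(305, 35) = 5.
Back-substitute for Bézout coefficients:
  5 = 25 - 2×10
  ... = 305×(3) + 35×(-26)
Scale by 83: particular solution (249, -2158); reduce p mod 7: (4, -23).
General solution: p = 4 + 7t, q = -23 - 61t for integer t.
-28 ≤ 4 + 7t ≤ 39 gives t ∈ [-4, 5], which is 10 values.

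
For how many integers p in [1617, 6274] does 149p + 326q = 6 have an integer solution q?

gcd(326, 149) = 1  (326 = 2×149 + 28, 149 = 5×28 + 9, 28 = 3×9 + 1, 9 = 9×1).
Back-substituting, 149×(-35) + 326×(16) = 1.
Scale by 6: particular solution (-210, 96); reduce p mod 326: (116, -53).
General solution: p = 116 + 326t, q = -53 - 149t for integer t.
1617 ≤ 116 + 326t ≤ 6274 gives t ∈ [5, 18], which is 14 values.

14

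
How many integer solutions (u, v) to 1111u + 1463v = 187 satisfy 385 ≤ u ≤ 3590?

gcd(1463, 1111):
  1463 = 1·1111 + 352
  1111 = 3·352 + 55
  352 = 6·55 + 22
  55 = 2·22 + 11
  22 = 2·11
so gcd(1463, 1111) = 11.
Back-substitute for Bézout coefficients:
  11 = 55 - 2·22
  ... = 1111·(54) + 1463·(-41)
Scale by 17: particular solution (918, -697); reduce u mod 133: (120, -91).
General solution: u = 120 + 133t, v = -91 - 101t for integer t.
385 ≤ 120 + 133t ≤ 3590 gives t ∈ [2, 26], which is 25 values.

25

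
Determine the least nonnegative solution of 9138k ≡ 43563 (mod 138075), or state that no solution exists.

13226

gcd(138075, 9138) = 3.
3 divides 43563, so solutions exist.
By Bézout, 9138*(-7419) + 138075*(491) = 3.
So 9138*(-7419) ≡ 3 (mod 138075); multiply by 14521: k ≡ -107731299 (mod 46025).
Smallest nonnegative: k = -107731299 mod 46025 = 13226.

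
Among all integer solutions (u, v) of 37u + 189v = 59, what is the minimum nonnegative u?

gcd(189, 37):
  189 = 5×37 + 4
  37 = 9×4 + 1
  4 = 4×1
so gcd(189, 37) = 1.
1 divides 59, so solutions exist.
Back-substitute for Bézout coefficients:
  1 = 37 - 9×4
  ... = 37×(46) + 189×(-9)
Scale by 59/1 = 59: (u₀, v₀) = (2714, -531).
General solution: u = 2714 + 189t, v = -531 - 37t for integer t.
u ≥ 0: smallest is 2714 mod 189 = 68 (at t = -14), with v = -13.

68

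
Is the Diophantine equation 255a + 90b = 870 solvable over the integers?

gcd(255, 90) = 15.
15 divides 870, so integer solutions exist.

yes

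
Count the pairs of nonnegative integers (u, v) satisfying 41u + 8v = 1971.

6

gcd(41, 8) = 1.
By Bézout, 41×(1) + 8×(-5) = 1.
One solution: (3, 231).
General: u = 3 + 8t, v = 231 - 41t.
u ≥ 0 ⇒ t ≥ 0; v ≥ 0 ⇒ t ≤ 5. So t ∈ [0, 5]: 6 solutions.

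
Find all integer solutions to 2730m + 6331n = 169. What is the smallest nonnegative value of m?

gcd(6331, 2730) = 13  (6331 = 2×2730 + 871, 2730 = 3×871 + 117, 871 = 7×117 + 52, 117 = 2×52 + 13, 52 = 4×13).
13 divides 169, so solutions exist.
Back-substituting, 2730×(109) + 6331×(-47) = 13.
Scale by 169/13 = 13: (m₀, n₀) = (1417, -611).
General solution: m = 1417 + 487t, n = -611 - 210t for integer t.
m ≥ 0: smallest is 1417 mod 487 = 443 (at t = -2), with n = -191.

443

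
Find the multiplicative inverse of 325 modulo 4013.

gcd(4013, 325) = 1.
By Bézout, 325*(284) + 4013*(-23) = 1.
So 325*284 ≡ 1 (mod 4013), and 284 mod 4013 = 284.

284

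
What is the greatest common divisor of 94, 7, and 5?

1

gcd(94, 7) = 1.
gcd(1, 5) = 1.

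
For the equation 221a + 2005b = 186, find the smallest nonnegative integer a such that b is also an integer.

146

gcd(2005, 221):
  2005 = 9×221 + 16
  221 = 13×16 + 13
  16 = 1×13 + 3
  13 = 4×3 + 1
  3 = 3×1
so gcd(2005, 221) = 1.
1 divides 186, so solutions exist.
Back-substitute for Bézout coefficients:
  1 = 13 - 4×3
  ... = 221×(626) + 2005×(-69)
Scale by 186/1 = 186: (a₀, b₀) = (116436, -12834).
General solution: a = 116436 + 2005t, b = -12834 - 221t for integer t.
a ≥ 0: smallest is 116436 mod 2005 = 146 (at t = -58), with b = -16.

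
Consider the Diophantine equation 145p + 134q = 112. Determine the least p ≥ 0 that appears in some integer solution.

gcd(145, 134) = 1  (145 = 1*134 + 11, 134 = 12*11 + 2, 11 = 5*2 + 1, 2 = 2*1).
1 divides 112, so solutions exist.
Back-substituting, 145*(61) + 134*(-66) = 1.
Scale by 112/1 = 112: (p₀, q₀) = (6832, -7392).
General solution: p = 6832 + 134t, q = -7392 - 145t for integer t.
p ≥ 0: smallest is 6832 mod 134 = 132 (at t = -50), with q = -142.

132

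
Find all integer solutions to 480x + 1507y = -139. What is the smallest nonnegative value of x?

681

gcd(1507, 480) = 1  (1507 = 3×480 + 67, 480 = 7×67 + 11, 67 = 6×11 + 1, 11 = 11×1).
1 divides -139, so solutions exist.
Back-substituting, 480×(-135) + 1507×(43) = 1.
Scale by -139/1 = -139: (x₀, y₀) = (18765, -5977).
General solution: x = 18765 + 1507t, y = -5977 - 480t for integer t.
x ≥ 0: smallest is 18765 mod 1507 = 681 (at t = -12), with y = -217.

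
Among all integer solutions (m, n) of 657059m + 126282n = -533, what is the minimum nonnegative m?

gcd(657059, 126282):
  657059 = 5*126282 + 25649
  126282 = 4*25649 + 23686
  25649 = 1*23686 + 1963
  23686 = 12*1963 + 130
  1963 = 15*130 + 13
  130 = 10*13
so gcd(657059, 126282) = 13.
13 divides -533, so solutions exist.
Back-substitute for Bézout coefficients:
  13 = 1963 - 15*130
  ... = 657059*(965) + 126282*(-5021)
Scale by -533/13 = -41: (m₀, n₀) = (-39565, 205861).
General solution: m = -39565 + 9714t, n = 205861 - 50543t for integer t.
m ≥ 0: smallest is -39565 mod 9714 = 9005 (at t = 5), with n = -46854.

9005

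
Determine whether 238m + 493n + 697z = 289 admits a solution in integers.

yes

gcd(493, 238) = 17  (493 = 2*238 + 17, 238 = 14*17).
gcd(17, 697) = 17.
17 divides 289, so integer solutions exist.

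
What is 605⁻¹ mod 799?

gcd(799, 605):
  799 = 1×605 + 194
  605 = 3×194 + 23
  194 = 8×23 + 10
  23 = 2×10 + 3
  10 = 3×3 + 1
  3 = 3×1
so gcd(799, 605) = 1.
Back-substitute for Bézout coefficients:
  1 = 10 - 3×3
  ... = 605×(-243) + 799×(184)
So 605×-243 ≡ 1 (mod 799), and -243 mod 799 = 556.

556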